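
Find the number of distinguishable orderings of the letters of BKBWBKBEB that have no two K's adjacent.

Total arrangements of BKBWBKBEB: 9!/(5!·2!) = 1512.
Arrangements with the K's together: treat KK as one letter, giving (8)!/(5!) = 336.
Subtracting, 1512 − 336 = 1176 arrangements keep the K's apart.

1176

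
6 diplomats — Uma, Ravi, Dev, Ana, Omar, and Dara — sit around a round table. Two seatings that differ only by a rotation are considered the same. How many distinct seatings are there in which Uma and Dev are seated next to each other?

48

Glue Uma and Dev into a block (2 internal orders). Seating 5 units around a circle gives (4)! arrangements.
So 2 × (4)! = 2 × 24 = 48.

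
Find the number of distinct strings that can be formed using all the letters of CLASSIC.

1260

Letter multiplicities in CLASSIC: A×1, C×2, I×1, L×1, S×2.
The number of distinct arrangements is 7!/(2!·2!) = 5040/4 = 1260.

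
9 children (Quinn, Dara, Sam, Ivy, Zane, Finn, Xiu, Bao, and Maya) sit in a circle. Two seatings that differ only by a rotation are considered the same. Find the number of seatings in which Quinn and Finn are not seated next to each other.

30240

Without the restriction there are (8)! = 40320 seatings.
Seatings with Quinn beside Finn: treat them as a block with 2 internal orders, giving 2 × (7)! = 10080.
Subtracting, 40320 − 10080 = 30240.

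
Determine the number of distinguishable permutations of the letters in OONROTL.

The 7 letters of OONROTL have repeats: O appearing 3 times.
Dividing 7! = 5040 by 3! = 6 for the repeated letters gives 840.

840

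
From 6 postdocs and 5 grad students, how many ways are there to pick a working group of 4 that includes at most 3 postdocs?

315

Split by how many postdocs are chosen (0 through 3).
Sum: C(6,0)·C(5,4) + C(6,1)·C(5,3) + C(6,2)·C(5,2) + C(6,3)·C(5,1) = 5 + 60 + 150 + 100 = 315.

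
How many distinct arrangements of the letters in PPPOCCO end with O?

60

Fix O in the last position and arrange the remaining 6 letters.
Those 6 letters have C appearing twice and P appearing 3 times, giving (6)!/(3!·2!) = 60.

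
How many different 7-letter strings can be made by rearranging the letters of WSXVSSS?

210

Letter multiplicities in WSXVSSS: S×4, V×1, W×1, X×1.
The number of distinct arrangements is 7!/(4!) = 5040/24 = 210.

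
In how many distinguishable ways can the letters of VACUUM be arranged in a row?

360

The 6 letters of VACUUM have repeats: U appearing twice.
The number of distinct arrangements is 6!/(2!) = 720/2 = 360.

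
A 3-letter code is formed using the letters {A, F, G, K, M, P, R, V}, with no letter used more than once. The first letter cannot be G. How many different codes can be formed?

The first letter has 8−1 = 7 choices (anything except G).
The remaining 2 letters are filled from the other 7 symbols without repetition: 7 × 6 = 42.
Total: 7 × 42 = 294.

294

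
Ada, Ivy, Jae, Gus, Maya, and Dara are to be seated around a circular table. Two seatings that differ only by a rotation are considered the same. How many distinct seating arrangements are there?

Seat Ada anywhere (absorbing the rotational symmetry), then permute the other 5: (5)! = 120.

120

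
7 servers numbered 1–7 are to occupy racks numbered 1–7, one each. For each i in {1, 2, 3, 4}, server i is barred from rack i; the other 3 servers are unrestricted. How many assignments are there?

2790

Let Aᵢ (for 1 ≤ i ≤ 4) be the placements that put server i in its forbidden rack. Any j of these fix j positions, leaving (7−j)! ways to fill the rest, and there are C(4,j) ways to pick which j.
By inclusion–exclusion, the number of valid placements is Σ_{j=0}^{4} (−1)^j C(4,j)·(7−j)!.
Computing: 5040 − 2880 + 720 − 96 + 6 = 2790.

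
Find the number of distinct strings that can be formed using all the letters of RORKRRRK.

The 8 letters of RORKRRRK have repeats: K appearing twice and R appearing 5 times.
So there are 8! / (5!·2!) = 168 distinguishable arrangements.

168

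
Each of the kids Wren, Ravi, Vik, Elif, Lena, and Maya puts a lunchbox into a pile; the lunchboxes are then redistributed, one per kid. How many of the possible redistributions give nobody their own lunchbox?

265

Count assignments avoiding every fixed point. For any j of the 6 kids fixed to their own lunchbox, the other 6−j can be arranged in (6−j)! ways.
By inclusion–exclusion this is Σ_{j=0}^{6} (−1)^j C(6,j)·(6−j)!.
Computing: 720 − 720 + 360 − 120 + 30 − 6 + 1 = 265.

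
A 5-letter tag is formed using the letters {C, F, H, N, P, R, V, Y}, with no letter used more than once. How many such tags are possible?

This is a permutation of 5 out of 8: P(8,5) = 8!/3!.
8 × 7 × 6 × 5 × 4 = 6720.

6720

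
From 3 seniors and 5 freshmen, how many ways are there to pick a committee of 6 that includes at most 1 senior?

3

Split by how many seniors are chosen (0 through 1).
Sum: C(3,0)·C(5,6) + C(3,1)·C(5,5) = 0 + 3 = 3.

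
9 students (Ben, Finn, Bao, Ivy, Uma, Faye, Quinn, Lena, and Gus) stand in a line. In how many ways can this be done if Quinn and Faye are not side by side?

282240

Of the 9! = 362880 arrangements, those with Quinn and Faye adjacent number 2 × 8! = 80640 (treat the pair as a block with 2 internal orders).
So 362880 − 80640 = 282240 arrangements keep them apart.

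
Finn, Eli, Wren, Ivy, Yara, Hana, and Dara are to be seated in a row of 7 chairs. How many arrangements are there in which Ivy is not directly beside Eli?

There are 7! = 5040 arrangements in all. If Ivy and Eli are adjacent, merging them into one block gives 2·(6)! = 1440 arrangements.
Complementary counting: 5040 − 1440 = 3600.

3600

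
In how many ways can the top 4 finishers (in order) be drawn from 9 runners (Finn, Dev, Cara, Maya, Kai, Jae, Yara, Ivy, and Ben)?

This is an ordered selection of 4 from 9: P(9,4).
That gives 9 × 8 × 7 × 6 = 3024.

3024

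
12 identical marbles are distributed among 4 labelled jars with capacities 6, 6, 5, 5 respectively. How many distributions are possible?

176

Without the upper bounds there are C(15,3) = 455 ways to split 12 among 4 jars.
Subtract solutions that violate a single cap (substitute x_i' = x_i − (cap_i+1)): x_1 ≥ 7 gives C(8,3) = 56; x_2 ≥ 7 gives C(8,3) = 56; x_3 ≥ 6 gives C(9,3) = 84; x_4 ≥ 6 gives C(9,3) = 84. Together 280.
Add back pairs where two caps are both exceeded: 0 + 0 + 0 + 0 + 0 + 1 = 1.
By inclusion–exclusion the count is 455 − 280 + 1 = 176.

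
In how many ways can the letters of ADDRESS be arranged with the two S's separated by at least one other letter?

Total arrangements of ADDRESS: 7!/(2!·2!) = 1260.
If the two S's are adjacent, glue them into one block, leaving 6 items to arrange: (6)!/(2!) = 360 ways.
Hence 1260 − 360 = 900.

900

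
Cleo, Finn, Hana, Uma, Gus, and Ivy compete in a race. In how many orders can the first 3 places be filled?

There are 6 choices for 1st place, 5 for 2nd, and 4 for 3rd.
That gives 6 × 5 × 4 = 120.

120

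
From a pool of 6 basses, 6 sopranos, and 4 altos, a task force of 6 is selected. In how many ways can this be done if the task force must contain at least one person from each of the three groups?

6666

Unrestricted: C(16,6) = 8008 ways to pick any 6 of the 16.
Selections missing a whole group: no basses → C(10,6) = 210; no sopranos → C(10,6) = 210; no altos → C(12,6) = 924.
Add back selections omitting two groups (i.e. drawn from a single group): C(6,6) + C(6,6) + C(4,6) = 2.
By inclusion–exclusion: 8008 − 1344 + 2 = 6666.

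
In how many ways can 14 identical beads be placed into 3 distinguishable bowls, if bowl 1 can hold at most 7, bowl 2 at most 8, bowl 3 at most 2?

Without the upper bounds there are C(16,2) = 120 ways to split 14 among 3 bowls.
Subtract solutions that violate a single cap (substitute x_i' = x_i − (cap_i+1)): x_1 ≥ 8 gives C(8,2) = 28; x_2 ≥ 9 gives C(7,2) = 21; x_3 ≥ 3 gives C(13,2) = 78. Together 127.
Add back pairs where two caps are both exceeded: 0 + 10 + 6 = 16.
By inclusion–exclusion the count is 120 − 127 + 16 = 9.

9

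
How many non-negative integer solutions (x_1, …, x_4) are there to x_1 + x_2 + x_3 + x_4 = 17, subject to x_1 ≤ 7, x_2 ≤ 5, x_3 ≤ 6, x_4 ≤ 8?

By stars and bars, unrestricted non-negative solutions to x_1+…+x_4 = 17 number C(17+3,3) = 1140.
Subtract solutions that violate a single cap (substitute x_i' = x_i − (cap_i+1)): x_1 ≥ 8 gives C(12,3) = 220; x_2 ≥ 6 gives C(14,3) = 364; x_3 ≥ 7 gives C(13,3) = 286; x_4 ≥ 9 gives C(11,3) = 165. Together 1035.
Add back pairs where two caps are both exceeded: 20 + 10 + 1 + 35 + 10 + 4 = 80.
By inclusion–exclusion the count is 1140 − 1035 + 80 = 185.

185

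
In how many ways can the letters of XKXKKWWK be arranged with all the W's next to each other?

Treat the 2 copies of W as a single block. The multiset to arrange is then {WW, K, K, K, K, X, X}, 7 items in all.
That gives (7)!/(4!·2!) = 105 arrangements.

105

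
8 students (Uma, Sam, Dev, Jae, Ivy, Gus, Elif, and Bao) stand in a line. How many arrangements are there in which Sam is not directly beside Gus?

30240

There are 8! = 40320 arrangements in all. If Sam and Gus are adjacent, merging them into one block gives 2·(7)! = 10080 arrangements.
Complementary counting: 40320 − 10080 = 30240.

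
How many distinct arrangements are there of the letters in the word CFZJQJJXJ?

The 9 letters of CFZJQJJXJ have repeats: J appearing 4 times.
The number of distinct arrangements is 9!/(4!) = 362880/24 = 15120.

15120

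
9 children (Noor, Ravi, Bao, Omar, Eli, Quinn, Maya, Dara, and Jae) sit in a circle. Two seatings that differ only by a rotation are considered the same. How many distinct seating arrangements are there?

Seat Noor anywhere (absorbing the rotational symmetry), then permute the other 8: (8)! = 40320.

40320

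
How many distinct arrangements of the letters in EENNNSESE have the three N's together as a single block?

105

Treat the 3 copies of N as a single block. The multiset to arrange is then {NNN, E, E, E, E, S, S}, 7 items in all.
That gives (7)!/(4!·2!) = 105 arrangements.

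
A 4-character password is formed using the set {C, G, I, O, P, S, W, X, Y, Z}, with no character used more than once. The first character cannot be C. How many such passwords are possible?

The first character has 10−1 = 9 choices (anything except C).
The remaining 3 characters are filled from the other 9 symbols without repetition: 9 × 8 × 7 = 504.
Total: 9 × 504 = 4536.

4536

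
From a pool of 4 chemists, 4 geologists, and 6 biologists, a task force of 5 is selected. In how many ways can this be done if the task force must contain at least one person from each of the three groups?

1448

Total 5-person selections from all 14: C(14,5) = 2002.
Selections missing a whole group: no chemists → C(10,5) = 252; no geologists → C(10,5) = 252; no biologists → C(8,5) = 56.
Add back selections omitting two groups (i.e. drawn from a single group): C(4,5) + C(4,5) + C(6,5) = 6.
By inclusion–exclusion: 2002 − 560 + 6 = 1448.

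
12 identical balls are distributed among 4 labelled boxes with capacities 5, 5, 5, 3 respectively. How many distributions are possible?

71

By stars and bars, unrestricted non-negative solutions to x_1+…+x_4 = 12 number C(12+3,3) = 455.
Subtract solutions that violate a single cap (substitute x_i' = x_i − (cap_i+1)): x_1 ≥ 6 gives C(9,3) = 84; x_2 ≥ 6 gives C(9,3) = 84; x_3 ≥ 6 gives C(9,3) = 84; x_4 ≥ 4 gives C(11,3) = 165. Together 417.
Add back pairs where two caps are both exceeded: 1 + 1 + 10 + 1 + 10 + 10 = 33.
By inclusion–exclusion the count is 455 − 417 + 33 = 71.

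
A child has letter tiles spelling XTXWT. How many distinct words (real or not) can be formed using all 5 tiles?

30

Letter multiplicities in XTXWT: T×2, W×1, X×2.
The number of distinct arrangements is 5!/(2!·2!) = 120/4 = 30.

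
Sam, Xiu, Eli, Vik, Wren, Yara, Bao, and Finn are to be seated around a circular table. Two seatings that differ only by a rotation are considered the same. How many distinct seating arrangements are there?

Around a circle, 8 distinct people have 8!/8 = (7)! = 5040 rotationally distinct seatings.

5040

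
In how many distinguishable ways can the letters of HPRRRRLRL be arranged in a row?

The 9 letters of HPRRRRLRL have repeats: L appearing twice and R appearing 5 times.
The number of distinct arrangements is 9!/(5!·2!) = 362880/240 = 1512.

1512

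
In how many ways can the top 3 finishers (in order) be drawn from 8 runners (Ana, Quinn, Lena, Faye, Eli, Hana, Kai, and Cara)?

336

This is an ordered selection of 3 from 8: P(8,3).
That gives 8 × 7 × 6 = 336.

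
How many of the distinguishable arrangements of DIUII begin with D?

With the first slot taken by D, it remains to arrange the other 4 letters (IUII).
Those 4 letters have I appearing 3 times, giving (4)!/(3!) = 4.

4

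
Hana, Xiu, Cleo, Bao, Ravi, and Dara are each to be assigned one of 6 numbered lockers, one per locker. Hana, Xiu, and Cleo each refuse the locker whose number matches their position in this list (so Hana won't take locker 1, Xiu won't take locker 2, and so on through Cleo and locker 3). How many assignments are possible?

Let Aᵢ (for i ∈ {1, 2, 3}) be the placements that put person i in their forbidden locker. Any j of these fix j positions, leaving (6−j)! ways to fill the rest, and there are C(3,j) ways to pick which j.
By inclusion–exclusion, the number of valid placements is Σ_{j=0}^{3} (−1)^j C(3,j)·(6−j)!.
Computing: 720 − 360 + 72 − 6 = 426.

426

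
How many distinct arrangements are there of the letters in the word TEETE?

10

TEETE has 5 letters with E appearing 3 times and T appearing twice.
So there are 5! / (3!·2!) = 10 distinguishable arrangements.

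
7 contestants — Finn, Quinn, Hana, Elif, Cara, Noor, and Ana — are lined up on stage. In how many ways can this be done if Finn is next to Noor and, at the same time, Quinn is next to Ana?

Treat {Finn,Noor} as one block (2 orders) and {Quinn,Ana} as another (2 orders).
That leaves 5 units to arrange: 2 × 2 × 5! = 4 × 120 = 480.

480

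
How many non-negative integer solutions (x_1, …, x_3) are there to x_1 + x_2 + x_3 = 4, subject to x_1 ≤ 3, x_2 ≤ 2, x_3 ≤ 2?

8

Ignoring the caps, the number of non-negative solutions to x_1+…+x_3 = 4 is C(6,2) = 15.
Subtract solutions that violate a single cap (substitute x_i' = x_i − (cap_i+1)): x_1 ≥ 4 gives C(2,2) = 1; x_2 ≥ 3 gives C(3,2) = 3; x_3 ≥ 3 gives C(3,2) = 3. Together 7.
No two caps can be exceeded simultaneously, so the pair terms are all 0.
By inclusion–exclusion the count is 15 − 7 + 0 = 8.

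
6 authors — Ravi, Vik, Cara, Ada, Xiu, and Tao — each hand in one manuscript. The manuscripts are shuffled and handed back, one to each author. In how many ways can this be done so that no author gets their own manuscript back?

Count assignments avoiding every fixed point. For any j of the 6 authors fixed to their own manuscript, the other 6−j can be arranged in (6−j)! ways.
By inclusion–exclusion this is Σ_{j=0}^{6} (−1)^j C(6,j)·(6−j)!.
Computing: 720 − 720 + 360 − 120 + 30 − 6 + 1 = 265.

265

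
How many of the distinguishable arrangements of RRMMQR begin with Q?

10

Fix Q in the first position and arrange the remaining 5 letters.
Those 5 letters have M appearing twice and R appearing 3 times, giving (5)!/(3!·2!) = 10.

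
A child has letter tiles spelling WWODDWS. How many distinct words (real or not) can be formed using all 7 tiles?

420

Letter multiplicities in WWODDWS: D×2, O×1, S×1, W×3.
Dividing 7! = 5040 by 3!·2! = 12 for the repeated letters gives 420.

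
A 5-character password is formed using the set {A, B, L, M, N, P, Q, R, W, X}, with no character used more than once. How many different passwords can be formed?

Choose and order 5 of the 10 symbols: the first character has 10 options, the next 9, and so on down to 6.
10 × 9 × 8 × 7 × 6 = 30240.

30240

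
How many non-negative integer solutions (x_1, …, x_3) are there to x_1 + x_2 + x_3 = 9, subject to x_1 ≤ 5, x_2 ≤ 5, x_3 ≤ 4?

20

By stars and bars, unrestricted non-negative solutions to x_1+…+x_3 = 9 number C(9+2,2) = 55.
Subtract solutions that violate a single cap (substitute x_i' = x_i − (cap_i+1)): x_1 ≥ 6 gives C(5,2) = 10; x_2 ≥ 6 gives C(5,2) = 10; x_3 ≥ 5 gives C(6,2) = 15. Together 35.
No two caps can be exceeded simultaneously, so the pair terms are all 0.
By inclusion–exclusion the count is 55 − 35 + 0 = 20.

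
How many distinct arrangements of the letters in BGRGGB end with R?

10

With the last slot taken by R, it remains to arrange the other 5 letters (BGGGB).
Those 5 letters have B appearing twice and G appearing 3 times, giving (5)!/(3!·2!) = 10.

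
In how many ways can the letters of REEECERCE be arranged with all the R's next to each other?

168

Treat the 2 copies of R as a single block. The multiset to arrange is then {RR, C, C, E, E, E, E, E}, 8 items in all.
That gives (8)!/(5!·2!) = 168 arrangements.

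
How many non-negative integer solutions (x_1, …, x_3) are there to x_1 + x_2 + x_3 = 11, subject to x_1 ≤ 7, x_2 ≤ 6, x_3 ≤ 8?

Ignoring the caps, the number of non-negative solutions to x_1+…+x_3 = 11 is C(13,2) = 78.
Subtract solutions that violate a single cap (substitute x_i' = x_i − (cap_i+1)): x_1 ≥ 8 gives C(5,2) = 10; x_2 ≥ 7 gives C(6,2) = 15; x_3 ≥ 9 gives C(4,2) = 6. Together 31.
No two caps can be exceeded simultaneously, so the pair terms are all 0.
By inclusion–exclusion the count is 78 − 31 + 0 = 47.

47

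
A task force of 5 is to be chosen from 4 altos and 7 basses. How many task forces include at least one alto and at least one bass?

With no constraint there are C(11,5) = 462 possible selections.
Selections missing a whole group: no altos → C(7,5) = 21; no basses → C(4,5) = 0.
Both groups omitted at once is impossible, so 462 − 21 = 441.

441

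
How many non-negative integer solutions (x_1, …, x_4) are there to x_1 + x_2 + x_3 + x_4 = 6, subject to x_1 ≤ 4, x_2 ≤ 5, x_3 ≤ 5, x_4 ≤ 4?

74

Without the upper bounds there are C(9,3) = 84 ways to split 6 among 4 variables.
Subtract solutions that violate a single cap (substitute x_i' = x_i − (cap_i+1)): x_1 ≥ 5 gives C(4,3) = 4; x_2 ≥ 6 gives C(3,3) = 1; x_3 ≥ 6 gives C(3,3) = 1; x_4 ≥ 5 gives C(4,3) = 4. Together 10.
No two caps can be exceeded simultaneously, so the pair terms are all 0.
By inclusion–exclusion the count is 84 − 10 + 0 = 74.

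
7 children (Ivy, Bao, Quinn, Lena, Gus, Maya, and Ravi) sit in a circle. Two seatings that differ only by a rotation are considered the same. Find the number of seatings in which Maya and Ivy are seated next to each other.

Glue Maya and Ivy into a block (2 internal orders). Seating 6 units around a circle gives (5)! arrangements.
So 2 × (5)! = 2 × 120 = 240.

240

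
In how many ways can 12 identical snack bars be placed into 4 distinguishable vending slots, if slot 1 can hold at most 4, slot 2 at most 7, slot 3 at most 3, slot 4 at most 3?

By stars and bars, unrestricted non-negative solutions to x_1+…+x_4 = 12 number C(12+3,3) = 455.
Subtract solutions that violate a single cap (substitute x_i' = x_i − (cap_i+1)): x_1 ≥ 5 gives C(10,3) = 120; x_2 ≥ 8 gives C(7,3) = 35; x_3 ≥ 4 gives C(11,3) = 165; x_4 ≥ 4 gives C(11,3) = 165. Together 485.
Add back pairs where two caps are both exceeded: 0 + 20 + 20 + 1 + 1 + 35 = 77.
By inclusion–exclusion the count is 455 − 485 + 77 = 47.

47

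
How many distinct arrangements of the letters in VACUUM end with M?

60

With the last slot taken by M, it remains to arrange the other 5 letters (VACUU).
Those 5 letters have U appearing twice, giving (5)!/(2!) = 60.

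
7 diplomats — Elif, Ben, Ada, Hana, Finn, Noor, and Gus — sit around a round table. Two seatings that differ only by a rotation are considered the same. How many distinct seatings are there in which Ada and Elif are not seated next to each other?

480

Without the restriction there are (6)! = 720 seatings.
Those with Ada next to Elif: fuse the pair into one unit and seat 6 units around a circle — 2·(5)! = 240.
Subtracting, 720 − 240 = 480.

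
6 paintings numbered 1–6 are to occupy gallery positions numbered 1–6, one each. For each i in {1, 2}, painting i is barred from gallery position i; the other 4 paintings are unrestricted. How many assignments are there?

Let Aᵢ (for i ∈ {1, 2}) be the placements that put painting i in its forbidden gallery position. Any j of these fix j positions, leaving (6−j)! ways to fill the rest, and there are C(2,j) ways to pick which j.
By inclusion–exclusion, the number of valid placements is Σ_{j=0}^{2} (−1)^j C(2,j)·(6−j)!.
Computing: 720 − 240 + 24 = 504.

504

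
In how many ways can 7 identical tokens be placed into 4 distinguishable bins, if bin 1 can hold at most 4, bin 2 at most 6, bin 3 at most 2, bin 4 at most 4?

64

By stars and bars, unrestricted non-negative solutions to x_1+…+x_4 = 7 number C(7+3,3) = 120.
Subtract solutions that violate a single cap (substitute x_i' = x_i − (cap_i+1)): x_1 ≥ 5 gives C(5,3) = 10; x_2 ≥ 7 gives C(3,3) = 1; x_3 ≥ 3 gives C(7,3) = 35; x_4 ≥ 5 gives C(5,3) = 10. Together 56.
No two caps can be exceeded simultaneously, so the pair terms are all 0.
By inclusion–exclusion the count is 120 − 56 + 0 = 64.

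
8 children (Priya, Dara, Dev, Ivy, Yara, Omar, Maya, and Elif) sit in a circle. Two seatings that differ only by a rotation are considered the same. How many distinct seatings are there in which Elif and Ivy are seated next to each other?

1440

Glue Elif and Ivy into a block (2 internal orders). Seating 7 units around a circle gives (6)! arrangements.
So 2 × (6)! = 2 × 720 = 1440.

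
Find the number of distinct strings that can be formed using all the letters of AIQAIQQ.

Letter multiplicities in AIQAIQQ: A×2, I×2, Q×3.
The number of distinct arrangements is 7!/(3!·2!·2!) = 5040/24 = 210.

210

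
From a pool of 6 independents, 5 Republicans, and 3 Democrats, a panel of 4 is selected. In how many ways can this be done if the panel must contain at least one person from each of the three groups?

495

Unrestricted: C(14,4) = 1001 ways to pick any 4 of the 14.
Subtract selections that omit an entire group: no independents → C(8,4) = 70; no Republicans → C(9,4) = 126; no Democrats → C(11,4) = 330.
Add back selections omitting two groups (i.e. drawn from a single group): C(6,4) + C(5,4) + C(3,4) = 20.
By inclusion–exclusion: 1001 − 526 + 20 = 495.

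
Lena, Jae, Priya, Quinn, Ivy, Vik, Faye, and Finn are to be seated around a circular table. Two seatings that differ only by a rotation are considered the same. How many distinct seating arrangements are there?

Fix one person's seat to break rotational symmetry; the remaining 7 people can be arranged in (7)! = 5040 ways.

5040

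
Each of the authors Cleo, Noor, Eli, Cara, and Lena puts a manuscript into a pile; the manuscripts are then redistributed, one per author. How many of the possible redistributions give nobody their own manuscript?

Count assignments avoiding every fixed point. For any j of the 5 authors fixed to their own manuscript, the other 5−j can be arranged in (5−j)! ways.
By inclusion–exclusion this is Σ_{j=0}^{5} (−1)^j C(5,j)·(5−j)!.
Computing: 120 − 120 + 60 − 20 + 5 − 1 = 44.

44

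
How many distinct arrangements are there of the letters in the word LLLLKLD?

42

Letter multiplicities in LLLLKLD: D×1, K×1, L×5.
The number of distinct arrangements is 7!/(5!) = 5040/120 = 42.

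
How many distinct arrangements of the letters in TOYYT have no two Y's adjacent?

18

Total arrangements of TOYYT: 5!/(2!·2!) = 30.
If the two Y's are adjacent, glue them into one block, leaving 4 items to arrange: (4)!/(2!) = 12 ways.
Subtracting, 30 − 12 = 18 arrangements keep the Y's apart.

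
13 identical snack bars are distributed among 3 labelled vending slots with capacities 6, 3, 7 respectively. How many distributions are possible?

10

By stars and bars, unrestricted non-negative solutions to x_1+…+x_3 = 13 number C(13+2,2) = 105.
Subtract solutions that violate a single cap (substitute x_i' = x_i − (cap_i+1)): x_1 ≥ 7 gives C(8,2) = 28; x_2 ≥ 4 gives C(11,2) = 55; x_3 ≥ 8 gives C(7,2) = 21. Together 104.
Add back pairs where two caps are both exceeded: 6 + 0 + 3 = 9.
By inclusion–exclusion the count is 105 − 104 + 9 = 10.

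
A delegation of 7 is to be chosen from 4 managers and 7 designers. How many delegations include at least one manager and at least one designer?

Unrestricted: C(11,7) = 330 ways to pick any 7 of the 11.
Subtract selections that omit an entire group: no managers → C(7,7) = 1; no designers → C(4,7) = 0.
Both groups omitted at once is impossible, so 330 − 1 = 329.

329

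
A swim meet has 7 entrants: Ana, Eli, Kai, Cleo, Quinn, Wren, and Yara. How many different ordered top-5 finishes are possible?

2520

This is an ordered selection of 5 from 7: P(7,5).
That gives 7 × 6 × 5 × 4 × 3 = 2520.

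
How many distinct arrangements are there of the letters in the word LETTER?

LETTER has 6 letters with E appearing twice and T appearing twice.
The number of distinct arrangements is 6!/(2!·2!) = 720/4 = 180.

180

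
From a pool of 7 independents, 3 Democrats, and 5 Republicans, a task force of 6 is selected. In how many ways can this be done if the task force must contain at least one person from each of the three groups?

Total 6-person selections from all 15: C(15,6) = 5005.
Subtract selections that omit an entire group: no independents → C(8,6) = 28; no Democrats → C(12,6) = 924; no Republicans → C(10,6) = 210.
Add back selections omitting two groups (i.e. drawn from a single group): C(7,6) + C(3,6) + C(5,6) = 7.
By inclusion–exclusion: 5005 − 1162 + 7 = 3850.

3850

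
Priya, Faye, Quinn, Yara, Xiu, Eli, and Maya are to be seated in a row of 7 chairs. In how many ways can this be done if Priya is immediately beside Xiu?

1440

Glue Priya and Xiu into one block (2 internal orders), leaving 6 units to arrange in a row.
That gives 2 × 6! = 2 × 720 = 1440.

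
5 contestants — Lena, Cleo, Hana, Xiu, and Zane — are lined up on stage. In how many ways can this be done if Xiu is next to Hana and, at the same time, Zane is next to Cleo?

Treat {Xiu,Hana} as one block (2 orders) and {Zane,Cleo} as another (2 orders).
That leaves 3 units to arrange: 2 × 2 × 3! = 4 × 6 = 24.

24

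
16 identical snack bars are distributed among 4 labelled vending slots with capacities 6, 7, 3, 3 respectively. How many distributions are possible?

20

Ignoring the caps, the number of non-negative solutions to x_1+…+x_4 = 16 is C(19,3) = 969.
Subtract solutions that violate a single cap (substitute x_i' = x_i − (cap_i+1)): x_1 ≥ 7 gives C(12,3) = 220; x_2 ≥ 8 gives C(11,3) = 165; x_3 ≥ 4 gives C(15,3) = 455; x_4 ≥ 4 gives C(15,3) = 455. Together 1295.
Add back pairs where two caps are both exceeded: 4 + 56 + 56 + 35 + 35 + 165 = 351.
Subtract triples: 0 + 0 + 4 + 1 = 5.
By inclusion–exclusion the count is 969 − 1295 + 351 − 5 = 20.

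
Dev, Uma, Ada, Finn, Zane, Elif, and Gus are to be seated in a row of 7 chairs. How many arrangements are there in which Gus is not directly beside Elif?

3600

Of the 7! = 5040 arrangements, those with Gus and Elif adjacent number 2 × 6! = 1440 (treat the pair as a block with 2 internal orders).
Complementary counting: 5040 − 1440 = 3600.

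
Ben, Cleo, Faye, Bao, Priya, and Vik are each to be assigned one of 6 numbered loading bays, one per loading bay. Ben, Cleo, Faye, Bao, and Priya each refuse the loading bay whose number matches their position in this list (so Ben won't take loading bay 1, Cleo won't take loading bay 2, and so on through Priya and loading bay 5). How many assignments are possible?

Let Aᵢ (for 1 ≤ i ≤ 5) be the placements that put person i in their forbidden loading bay. Any j of these fix j positions, leaving (6−j)! ways to fill the rest, and there are C(5,j) ways to pick which j.
By inclusion–exclusion, the number of valid placements is Σ_{j=0}^{5} (−1)^j C(5,j)·(6−j)!.
Computing: 720 − 600 + 240 − 60 + 10 − 1 = 309.

309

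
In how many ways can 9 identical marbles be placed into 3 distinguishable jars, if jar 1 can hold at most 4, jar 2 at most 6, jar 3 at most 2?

9

By stars and bars, unrestricted non-negative solutions to x_1+…+x_3 = 9 number C(9+2,2) = 55.
Subtract solutions that violate a single cap (substitute x_i' = x_i − (cap_i+1)): x_1 ≥ 5 gives C(6,2) = 15; x_2 ≥ 7 gives C(4,2) = 6; x_3 ≥ 3 gives C(8,2) = 28. Together 49.
Add back pairs where two caps are both exceeded: 0 + 3 + 0 = 3.
By inclusion–exclusion the count is 55 − 49 + 3 = 9.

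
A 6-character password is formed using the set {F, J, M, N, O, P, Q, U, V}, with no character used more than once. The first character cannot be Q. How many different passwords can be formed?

53760

The first character has 9−1 = 8 choices (anything except Q).
The remaining 5 characters are filled from the other 8 symbols without repetition: 8 × 7 × 6 × 5 × 4 = 6720.
Total: 8 × 6720 = 53760.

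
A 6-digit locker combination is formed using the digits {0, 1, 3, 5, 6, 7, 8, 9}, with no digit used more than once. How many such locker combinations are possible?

20160

Choose and order 6 of the 8 symbols: the first digit has 8 options, the next 7, and so on down to 3.
8 × 7 × 6 × 5 × 4 × 3 = 20160.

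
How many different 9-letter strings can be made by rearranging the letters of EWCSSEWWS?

5040

The 9 letters of EWCSSEWWS have repeats: E appearing twice, S appearing 3 times, and W appearing 3 times.
So there are 9! / (3!·3!·2!) = 5040 distinguishable arrangements.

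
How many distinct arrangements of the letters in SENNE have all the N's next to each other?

Treat the 2 copies of N as a single block. The multiset to arrange is then {NN, E, E, S}, 4 items in all.
That gives (4)!/(2!) = 12 arrangements.

12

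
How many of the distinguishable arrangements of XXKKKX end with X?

With the last slot taken by X, it remains to arrange the other 5 letters (XKKKX).
Those 5 letters have K appearing 3 times and X appearing twice, giving (5)!/(3!·2!) = 10.

10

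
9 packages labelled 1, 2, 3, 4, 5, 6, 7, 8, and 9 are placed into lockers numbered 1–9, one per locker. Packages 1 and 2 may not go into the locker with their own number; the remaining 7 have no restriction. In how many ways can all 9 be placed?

287280

Let Aᵢ (for i ∈ {1, 2}) be the placements that put package i in its forbidden locker. Any j of these fix j positions, leaving (9−j)! ways to fill the rest, and there are C(2,j) ways to pick which j.
By inclusion–exclusion, the number of valid placements is Σ_{j=0}^{2} (−1)^j C(2,j)·(9−j)!.
Computing: 362880 − 80640 + 5040 = 287280.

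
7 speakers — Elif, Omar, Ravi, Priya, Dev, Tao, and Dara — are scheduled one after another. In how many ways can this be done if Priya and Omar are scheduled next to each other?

Place the 5 others and the Priya-Omar pair as 6 objects in a line; the pair has 2 internal arrangements.
So the count is 2·(6)! = 1440.

1440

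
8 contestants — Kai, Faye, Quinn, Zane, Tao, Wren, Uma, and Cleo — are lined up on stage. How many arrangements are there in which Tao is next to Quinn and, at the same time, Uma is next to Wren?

Treat {Tao,Quinn} as one block (2 orders) and {Uma,Wren} as another (2 orders).
That leaves 6 units to arrange: 2 × 2 × 6! = 4 × 720 = 2880.

2880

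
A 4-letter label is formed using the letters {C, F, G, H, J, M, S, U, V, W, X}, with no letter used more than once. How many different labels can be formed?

This is a permutation of 4 out of 11: P(11,4) = 11!/7!.
11 × 10 × 9 × 8 = 7920.

7920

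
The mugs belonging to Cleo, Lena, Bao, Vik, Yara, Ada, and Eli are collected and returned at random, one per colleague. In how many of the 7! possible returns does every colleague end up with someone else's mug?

1854

Count assignments avoiding every fixed point. For any j of the 7 colleagues fixed to their own mug, the other 7−j can be arranged in (7−j)! ways.
By inclusion–exclusion this is Σ_{j=0}^{7} (−1)^j C(7,j)·(7−j)!.
Computing: 5040 − 5040 + 2520 − 840 + 210 − 42 + 7 − 1 = 1854.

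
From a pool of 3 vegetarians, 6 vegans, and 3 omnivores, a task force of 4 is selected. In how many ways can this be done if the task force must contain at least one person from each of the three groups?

243

Unrestricted: C(12,4) = 495 ways to pick any 4 of the 12.
Selections missing a whole group: no vegetarians → C(9,4) = 126; no vegans → C(6,4) = 15; no omnivores → C(9,4) = 126.
Add back selections omitting two groups (i.e. drawn from a single group): C(3,4) + C(6,4) + C(3,4) = 15.
By inclusion–exclusion: 495 − 267 + 15 = 243.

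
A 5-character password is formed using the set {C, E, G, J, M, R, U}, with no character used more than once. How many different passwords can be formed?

This is a permutation of 5 out of 7: P(7,5) = 7!/2!.
7 × 6 × 5 × 4 × 3 = 2520.

2520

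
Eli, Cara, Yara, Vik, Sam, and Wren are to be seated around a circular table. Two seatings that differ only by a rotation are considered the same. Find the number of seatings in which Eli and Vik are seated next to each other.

Treat {Eli, Vik} as one unit (2 internal orders) and seat the resulting 5 units around the table: (4)! circular arrangements.
So 2 × (4)! = 2 × 24 = 48.

48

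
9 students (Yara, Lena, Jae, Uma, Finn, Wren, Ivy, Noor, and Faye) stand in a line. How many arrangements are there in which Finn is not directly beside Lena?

282240

There are 9! = 362880 arrangements in all. If Finn and Lena are adjacent, merging them into one block gives 2·(8)! = 80640 arrangements.
Complementary counting: 362880 − 80640 = 282240.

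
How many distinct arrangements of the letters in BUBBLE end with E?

With the last slot taken by E, it remains to arrange the other 5 letters (BUBBL).
Those 5 letters have B appearing 3 times, giving (5)!/(3!) = 20.

20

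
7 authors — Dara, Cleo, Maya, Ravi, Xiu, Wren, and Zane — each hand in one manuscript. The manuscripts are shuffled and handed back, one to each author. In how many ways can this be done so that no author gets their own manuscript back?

1854

Count assignments avoiding every fixed point. For any j of the 7 authors fixed to their own manuscript, the other 7−j can be arranged in (7−j)! ways.
By inclusion–exclusion this is Σ_{j=0}^{7} (−1)^j C(7,j)·(7−j)!.
Computing: 5040 − 5040 + 2520 − 840 + 210 − 42 + 7 − 1 = 1854.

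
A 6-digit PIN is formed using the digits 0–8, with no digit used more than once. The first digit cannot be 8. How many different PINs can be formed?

The first digit has 9−1 = 8 choices (anything except 8).
The remaining 5 digits are filled from the other 8 symbols without repetition: 8 × 7 × 6 × 5 × 4 = 6720.
Total: 8 × 6720 = 53760.

53760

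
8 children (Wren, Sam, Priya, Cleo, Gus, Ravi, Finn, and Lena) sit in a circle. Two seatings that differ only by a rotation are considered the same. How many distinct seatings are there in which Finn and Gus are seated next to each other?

Treat {Finn, Gus} as one unit (2 internal orders) and seat the resulting 7 units around the table: (6)! circular arrangements.
So 2 × (6)! = 2 × 720 = 1440.

1440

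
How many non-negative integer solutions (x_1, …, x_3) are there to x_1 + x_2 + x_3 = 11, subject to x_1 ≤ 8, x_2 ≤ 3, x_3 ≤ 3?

10

Without the upper bounds there are C(13,2) = 78 ways to split 11 among 3 variables.
Subtract solutions that violate a single cap (substitute x_i' = x_i − (cap_i+1)): x_1 ≥ 9 gives C(4,2) = 6; x_2 ≥ 4 gives C(9,2) = 36; x_3 ≥ 4 gives C(9,2) = 36. Together 78.
Add back pairs where two caps are both exceeded: 0 + 0 + 10 = 10.
By inclusion–exclusion the count is 78 − 78 + 10 = 10.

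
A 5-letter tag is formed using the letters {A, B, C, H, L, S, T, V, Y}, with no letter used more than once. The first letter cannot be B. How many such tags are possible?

13440

The first letter has 9−1 = 8 choices (anything except B).
The remaining 4 letters are filled from the other 8 symbols without repetition: 8 × 7 × 6 × 5 = 1680.
Total: 8 × 1680 = 13440.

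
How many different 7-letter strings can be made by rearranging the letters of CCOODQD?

The 7 letters of CCOODQD have repeats: C appearing twice, D appearing twice, and O appearing twice.
So there are 7! / (2!·2!·2!) = 630 distinguishable arrangements.

630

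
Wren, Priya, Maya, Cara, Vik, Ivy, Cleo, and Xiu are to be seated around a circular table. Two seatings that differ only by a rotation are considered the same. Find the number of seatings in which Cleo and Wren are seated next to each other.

1440

Treat {Cleo, Wren} as one unit (2 internal orders) and seat the resulting 7 units around the table: (6)! circular arrangements.
So 2 × (6)! = 2 × 720 = 1440.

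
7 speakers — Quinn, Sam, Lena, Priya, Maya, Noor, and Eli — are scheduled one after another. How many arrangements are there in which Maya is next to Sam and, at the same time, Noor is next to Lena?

480

Treat {Maya,Sam} as one block (2 orders) and {Noor,Lena} as another (2 orders).
That leaves 5 units to arrange: 2 × 2 × 5! = 4 × 120 = 480.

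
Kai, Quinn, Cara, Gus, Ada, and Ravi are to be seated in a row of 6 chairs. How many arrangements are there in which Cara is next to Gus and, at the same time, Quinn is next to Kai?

96

Treat {Cara,Gus} as one block (2 orders) and {Quinn,Kai} as another (2 orders).
That leaves 4 units to arrange: 2 × 2 × 4! = 4 × 24 = 96.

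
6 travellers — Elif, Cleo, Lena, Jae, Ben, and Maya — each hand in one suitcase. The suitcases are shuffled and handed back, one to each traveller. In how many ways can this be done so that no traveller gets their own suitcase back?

This is the derangement count D_6: permutations of 6 items with no fixed point.
By inclusion–exclusion this is Σ_{j=0}^{6} (−1)^j C(6,j)·(6−j)!.
Computing: 720 − 720 + 360 − 120 + 30 − 6 + 1 = 265.

265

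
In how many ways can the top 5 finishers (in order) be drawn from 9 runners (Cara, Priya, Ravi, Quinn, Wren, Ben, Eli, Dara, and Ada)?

15120

There are 9 choices for 1st place, 8 for 2nd, and so on down to 5 for position 5.
That gives 9 × 8 × 7 × 6 × 5 = 15120.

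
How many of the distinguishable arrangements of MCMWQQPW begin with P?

Fix P in the first position and arrange the remaining 7 letters.
Those 7 letters have M appearing twice, Q appearing twice, and W appearing twice, giving (7)!/(2!·2!·2!) = 630.

630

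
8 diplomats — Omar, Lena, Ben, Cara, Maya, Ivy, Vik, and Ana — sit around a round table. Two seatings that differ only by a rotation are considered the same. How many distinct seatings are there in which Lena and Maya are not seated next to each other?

Without the restriction there are (7)! = 5040 seatings.
Seatings with Lena beside Maya: treat them as a block with 2 internal orders, giving 2 × (6)! = 1440.
Subtracting, 5040 − 1440 = 3600.

3600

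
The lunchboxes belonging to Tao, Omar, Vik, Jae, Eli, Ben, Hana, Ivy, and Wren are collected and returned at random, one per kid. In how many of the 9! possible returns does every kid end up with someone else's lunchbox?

133496

Count assignments avoiding every fixed point. For any j of the 9 kids fixed to their own lunchbox, the other 9−j can be arranged in (9−j)! ways.
By inclusion–exclusion this is Σ_{j=0}^{9} (−1)^j C(9,j)·(9−j)!.
Computing: 362880 − 362880 + 181440 − 60480 + 15120 − 3024 + 504 − 72 + 9 − 1 = 133496.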